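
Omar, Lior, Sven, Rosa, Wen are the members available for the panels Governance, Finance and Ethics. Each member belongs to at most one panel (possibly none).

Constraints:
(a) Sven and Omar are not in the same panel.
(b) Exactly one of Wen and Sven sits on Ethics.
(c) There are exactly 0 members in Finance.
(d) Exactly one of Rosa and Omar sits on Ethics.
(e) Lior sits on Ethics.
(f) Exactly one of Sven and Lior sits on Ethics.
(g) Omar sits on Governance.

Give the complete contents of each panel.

From (e): Lior ∈ Ethics.
From (g): Omar ∈ Governance.
(a): Sven ∉ Governance.
(c): Finance already has 0, so the rest are out.
(d) (exactly one): Rosa ∈ Ethics.
(f) (exactly one): Sven ∉ Ethics.
(b) (exactly one): Wen ∈ Ethics.

Governance = {Omar}; Finance = {}; Ethics = {Lior, Rosa, Wen}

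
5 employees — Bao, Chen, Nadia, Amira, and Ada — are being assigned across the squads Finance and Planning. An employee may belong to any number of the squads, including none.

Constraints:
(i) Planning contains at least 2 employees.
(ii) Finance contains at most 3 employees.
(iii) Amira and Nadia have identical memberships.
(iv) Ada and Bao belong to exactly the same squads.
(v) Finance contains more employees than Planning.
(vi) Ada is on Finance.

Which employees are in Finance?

Finance = {Ada, Bao, Chen}

From (vi): Ada ∈ Finance.
(iv): Bao matches Ada: Bao ∈ Finance.
Suppose Chen ∉ Finance: no assignment then satisfies all the clues, so Chen ∈ Finance.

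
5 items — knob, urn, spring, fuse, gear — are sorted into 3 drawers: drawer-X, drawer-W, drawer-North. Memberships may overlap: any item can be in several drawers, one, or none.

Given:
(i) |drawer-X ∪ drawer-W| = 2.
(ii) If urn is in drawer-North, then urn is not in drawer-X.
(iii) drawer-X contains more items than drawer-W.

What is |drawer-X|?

2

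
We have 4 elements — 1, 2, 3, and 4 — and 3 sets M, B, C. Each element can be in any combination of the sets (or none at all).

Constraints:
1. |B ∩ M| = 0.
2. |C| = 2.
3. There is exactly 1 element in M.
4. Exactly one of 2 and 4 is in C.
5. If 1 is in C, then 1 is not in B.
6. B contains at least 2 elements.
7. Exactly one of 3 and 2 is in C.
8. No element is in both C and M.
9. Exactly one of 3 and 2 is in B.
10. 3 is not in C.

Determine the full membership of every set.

M = {3}; B = {2, 4}; C = {1, 2}

From (10): 3 ∉ C.
(7) (exactly one): 2 ∈ C.
(8) (disjoint): 2 ∉ M.
(4) (exactly one): 4 ∉ C.
(2): only 2 candidates remain for C, so all are in.
(5): 1 ∉ B.
(8) (disjoint): 1 ∉ M.
Suppose 2 ∉ B: no assignment then satisfies all the clues, so 2 ∈ B.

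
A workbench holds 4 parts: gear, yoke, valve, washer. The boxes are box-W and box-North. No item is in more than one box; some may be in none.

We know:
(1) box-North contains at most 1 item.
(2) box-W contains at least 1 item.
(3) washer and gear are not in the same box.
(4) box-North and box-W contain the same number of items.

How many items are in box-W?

1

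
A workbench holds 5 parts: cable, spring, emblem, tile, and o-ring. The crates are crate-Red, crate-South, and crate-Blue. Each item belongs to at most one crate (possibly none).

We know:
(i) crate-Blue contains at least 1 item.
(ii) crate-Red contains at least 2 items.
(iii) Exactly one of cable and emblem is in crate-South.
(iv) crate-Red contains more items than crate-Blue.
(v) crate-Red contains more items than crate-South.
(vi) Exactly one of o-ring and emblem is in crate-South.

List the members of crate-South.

crate-South = {emblem}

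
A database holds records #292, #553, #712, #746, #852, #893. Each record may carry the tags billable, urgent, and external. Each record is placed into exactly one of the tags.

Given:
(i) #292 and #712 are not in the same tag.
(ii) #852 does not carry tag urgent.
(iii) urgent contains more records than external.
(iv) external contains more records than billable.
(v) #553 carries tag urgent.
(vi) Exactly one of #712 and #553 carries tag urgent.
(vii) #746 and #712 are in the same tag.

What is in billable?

billable = {#852}

From (ii): #852 ∉ urgent.
From (v): #553 ∈ urgent.
(vi) (exactly one): #712 ∉ urgent.
(vii): #746 matches #712: #746 ∉ urgent.
Suppose #292 ∈ billable: no assignment then satisfies all the clues, so #292 ∉ billable.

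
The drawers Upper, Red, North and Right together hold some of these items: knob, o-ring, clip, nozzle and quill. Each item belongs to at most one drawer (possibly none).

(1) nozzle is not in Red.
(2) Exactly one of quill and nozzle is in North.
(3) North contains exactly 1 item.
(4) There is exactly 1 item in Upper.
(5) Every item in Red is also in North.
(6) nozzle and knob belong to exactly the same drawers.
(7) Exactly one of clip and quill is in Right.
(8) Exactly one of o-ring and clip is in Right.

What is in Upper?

Upper = {o-ring}

From (1): nozzle ∉ Red.
(6): knob matches nozzle: knob ∉ Red.
Suppose knob ∈ Upper: no assignment then satisfies all the clues, so knob ∉ Upper.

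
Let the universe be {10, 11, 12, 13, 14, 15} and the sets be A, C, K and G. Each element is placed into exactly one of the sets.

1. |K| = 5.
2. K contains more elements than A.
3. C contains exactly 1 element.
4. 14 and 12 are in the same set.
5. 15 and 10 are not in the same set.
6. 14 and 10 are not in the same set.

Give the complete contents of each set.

A = {}; C = {10}; K = {11, 12, 13, 14, 15}; G = {}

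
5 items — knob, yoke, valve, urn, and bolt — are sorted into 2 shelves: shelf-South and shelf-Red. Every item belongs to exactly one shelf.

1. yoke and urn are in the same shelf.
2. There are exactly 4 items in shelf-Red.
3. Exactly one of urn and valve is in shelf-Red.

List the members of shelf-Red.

shelf-Red = {bolt, knob, urn, yoke}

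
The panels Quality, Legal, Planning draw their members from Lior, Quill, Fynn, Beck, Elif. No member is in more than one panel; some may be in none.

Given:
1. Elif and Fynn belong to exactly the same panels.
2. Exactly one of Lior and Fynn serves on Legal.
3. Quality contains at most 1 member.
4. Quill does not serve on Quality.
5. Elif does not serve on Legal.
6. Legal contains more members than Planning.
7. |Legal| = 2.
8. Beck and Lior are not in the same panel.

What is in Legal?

From (4): Quill ∉ Quality.
From (5): Elif ∉ Legal.
(1): Fynn matches Elif: Fynn ∉ Legal.
(2) (exactly one): Lior ∈ Legal.
(8): Beck ∉ Legal.
(7): only 2 candidates remain for Legal, so all are in.

Legal = {Lior, Quill}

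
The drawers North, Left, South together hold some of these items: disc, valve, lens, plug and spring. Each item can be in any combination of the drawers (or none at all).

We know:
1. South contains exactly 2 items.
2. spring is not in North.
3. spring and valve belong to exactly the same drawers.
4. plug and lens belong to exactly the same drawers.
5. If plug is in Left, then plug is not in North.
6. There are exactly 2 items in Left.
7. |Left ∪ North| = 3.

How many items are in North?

1

From (2): spring ∉ North.
(3): valve matches spring: valve ∉ North.
Suppose disc ∉ North: no assignment then satisfies all the clues, so disc ∈ North.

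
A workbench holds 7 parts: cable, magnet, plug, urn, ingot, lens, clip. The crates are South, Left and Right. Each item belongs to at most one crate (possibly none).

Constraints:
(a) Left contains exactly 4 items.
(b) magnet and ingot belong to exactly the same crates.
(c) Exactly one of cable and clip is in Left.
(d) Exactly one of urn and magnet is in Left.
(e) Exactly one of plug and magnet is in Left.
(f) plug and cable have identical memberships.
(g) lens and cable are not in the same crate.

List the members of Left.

Left = {clip, ingot, lens, magnet}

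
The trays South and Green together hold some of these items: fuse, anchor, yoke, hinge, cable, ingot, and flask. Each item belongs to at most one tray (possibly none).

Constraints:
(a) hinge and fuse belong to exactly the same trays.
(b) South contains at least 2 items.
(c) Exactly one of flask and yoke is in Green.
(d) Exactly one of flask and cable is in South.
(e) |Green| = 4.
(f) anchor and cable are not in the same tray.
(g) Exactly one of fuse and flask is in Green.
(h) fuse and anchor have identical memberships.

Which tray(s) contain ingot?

ingot: South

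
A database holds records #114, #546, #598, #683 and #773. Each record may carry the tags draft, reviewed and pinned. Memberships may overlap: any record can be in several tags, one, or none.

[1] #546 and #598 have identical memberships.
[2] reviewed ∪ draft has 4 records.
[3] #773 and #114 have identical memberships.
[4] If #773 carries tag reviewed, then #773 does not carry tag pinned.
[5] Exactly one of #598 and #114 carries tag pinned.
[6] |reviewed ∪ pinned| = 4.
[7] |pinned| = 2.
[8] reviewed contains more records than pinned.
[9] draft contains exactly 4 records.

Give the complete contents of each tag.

draft = {#114, #546, #598, #773}; reviewed = {#114, #546, #598, #773}; pinned = {#546, #598}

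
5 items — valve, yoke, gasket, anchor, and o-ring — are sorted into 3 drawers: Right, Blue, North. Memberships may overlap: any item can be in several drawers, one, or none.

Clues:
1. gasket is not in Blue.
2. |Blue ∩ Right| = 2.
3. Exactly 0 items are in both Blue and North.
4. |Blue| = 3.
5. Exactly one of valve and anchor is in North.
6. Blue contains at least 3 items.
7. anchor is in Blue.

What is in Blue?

Blue = {anchor, o-ring, yoke}

From (1): gasket ∉ Blue.
From (7): anchor ∈ Blue.
Suppose valve ∈ Blue: no assignment then satisfies all the clues, so valve ∉ Blue.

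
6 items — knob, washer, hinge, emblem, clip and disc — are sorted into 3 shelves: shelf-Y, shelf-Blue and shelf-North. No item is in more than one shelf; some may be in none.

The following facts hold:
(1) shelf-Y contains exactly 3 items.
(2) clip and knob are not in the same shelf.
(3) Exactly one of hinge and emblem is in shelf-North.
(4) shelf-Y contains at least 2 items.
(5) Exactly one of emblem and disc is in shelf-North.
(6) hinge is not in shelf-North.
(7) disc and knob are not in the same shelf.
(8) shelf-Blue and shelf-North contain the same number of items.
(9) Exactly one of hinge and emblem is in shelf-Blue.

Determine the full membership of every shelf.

shelf-Y = {clip, disc, washer}; shelf-Blue = {hinge}; shelf-North = {emblem}

From (6): hinge ∉ shelf-North.
(3) (exactly one): emblem ∈ shelf-North.
(5) (exactly one): disc ∉ shelf-North.
(9) (exactly one): hinge ∈ shelf-Blue.
Suppose knob ∈ shelf-Y: no assignment then satisfies all the clues, so knob ∉ shelf-Y.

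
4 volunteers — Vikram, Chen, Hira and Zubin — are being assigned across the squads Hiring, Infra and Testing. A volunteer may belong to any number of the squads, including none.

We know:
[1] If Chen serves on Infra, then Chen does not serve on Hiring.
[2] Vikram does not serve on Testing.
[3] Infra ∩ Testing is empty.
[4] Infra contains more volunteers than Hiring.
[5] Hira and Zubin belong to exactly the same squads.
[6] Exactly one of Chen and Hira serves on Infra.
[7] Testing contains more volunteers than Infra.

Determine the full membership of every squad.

Hiring = {}; Infra = {Chen}; Testing = {Hira, Zubin}

From (2): Vikram ∉ Testing.
Suppose Vikram ∈ Hiring: no assignment then satisfies all the clues, so Vikram ∉ Hiring.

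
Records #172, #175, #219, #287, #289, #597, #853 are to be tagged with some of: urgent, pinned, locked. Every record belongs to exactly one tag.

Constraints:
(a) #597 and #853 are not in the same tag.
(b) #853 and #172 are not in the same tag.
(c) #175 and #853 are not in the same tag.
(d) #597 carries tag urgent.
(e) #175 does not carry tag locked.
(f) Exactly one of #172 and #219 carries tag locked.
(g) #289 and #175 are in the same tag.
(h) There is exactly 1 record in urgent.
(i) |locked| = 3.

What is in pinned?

From (d): #597 ∈ urgent.
From (e): #175 ∉ locked.
(a): #853 ∉ urgent.
(g): #289 matches #175: #289 ∉ locked.
(h): urgent already has 1, so the rest are out.
Only one tag left: #175 ∈ pinned.
Only one tag left: #289 ∈ pinned.
(c): #853 ∉ pinned.
Only one tag left: #853 ∈ locked.
(b): #172 ∉ locked.
(f) (exactly one): #219 ∈ locked.
Only one tag left: #172 ∈ pinned.

pinned = {#172, #175, #289}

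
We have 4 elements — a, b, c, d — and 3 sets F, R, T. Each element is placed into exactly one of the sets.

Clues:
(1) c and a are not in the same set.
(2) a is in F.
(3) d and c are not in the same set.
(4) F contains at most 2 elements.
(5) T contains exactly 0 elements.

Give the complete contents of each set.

F = {a, d}; R = {b, c}; T = {}

From (2): a ∈ F.
(1): c ∉ F.
(5): T already has 0, so the rest are out.
Only one set left: c ∈ R.
(3): d ∉ R.
Only one set left: d ∈ F.
(4): F already has 2, so the rest are out.
Only one set left: b ∈ R.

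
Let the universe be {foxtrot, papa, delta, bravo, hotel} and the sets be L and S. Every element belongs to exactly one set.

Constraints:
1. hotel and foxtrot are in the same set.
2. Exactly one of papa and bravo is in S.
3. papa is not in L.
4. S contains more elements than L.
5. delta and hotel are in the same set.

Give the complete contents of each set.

L = {bravo}; S = {delta, foxtrot, hotel, papa}

From (3): papa ∉ L.
Only one set left: papa ∈ S.
(2) (exactly one): bravo ∉ S.
Only one set left: bravo ∈ L.
Suppose foxtrot ∈ L: no assignment then satisfies all the clues, so foxtrot ∉ L.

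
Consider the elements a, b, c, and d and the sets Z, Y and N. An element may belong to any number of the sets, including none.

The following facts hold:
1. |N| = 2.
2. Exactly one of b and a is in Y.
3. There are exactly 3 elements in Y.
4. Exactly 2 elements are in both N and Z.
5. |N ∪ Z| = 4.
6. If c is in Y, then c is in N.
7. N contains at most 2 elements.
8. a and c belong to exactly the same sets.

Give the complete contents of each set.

Z = {a, b, c, d}; Y = {a, c, d}; N = {a, c}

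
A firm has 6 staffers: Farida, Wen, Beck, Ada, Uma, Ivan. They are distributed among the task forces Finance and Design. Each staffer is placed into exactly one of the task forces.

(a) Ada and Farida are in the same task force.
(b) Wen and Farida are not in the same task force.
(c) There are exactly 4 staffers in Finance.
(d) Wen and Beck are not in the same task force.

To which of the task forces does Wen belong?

Wen: Design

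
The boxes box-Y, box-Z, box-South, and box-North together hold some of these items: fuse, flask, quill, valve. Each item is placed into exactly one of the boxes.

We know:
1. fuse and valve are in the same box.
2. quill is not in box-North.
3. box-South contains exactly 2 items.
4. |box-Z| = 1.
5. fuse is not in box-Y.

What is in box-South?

box-South = {fuse, valve}

From (2): quill ∉ box-North.
From (5): fuse ∉ box-Y.
(1): valve matches fuse: valve ∉ box-Y.
Suppose fuse ∉ box-South: no assignment then satisfies all the clues, so fuse ∈ box-South.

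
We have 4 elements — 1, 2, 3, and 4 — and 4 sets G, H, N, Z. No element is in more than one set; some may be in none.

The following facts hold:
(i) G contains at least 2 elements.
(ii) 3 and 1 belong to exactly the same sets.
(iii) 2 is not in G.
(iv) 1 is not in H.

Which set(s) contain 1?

1: G

From (iii): 2 ∉ G.
From (iv): 1 ∉ H.
(ii): 3 matches 1: 3 ∉ H.
Suppose 1 ∉ G: no assignment then satisfies all the clues, so 1 ∈ G.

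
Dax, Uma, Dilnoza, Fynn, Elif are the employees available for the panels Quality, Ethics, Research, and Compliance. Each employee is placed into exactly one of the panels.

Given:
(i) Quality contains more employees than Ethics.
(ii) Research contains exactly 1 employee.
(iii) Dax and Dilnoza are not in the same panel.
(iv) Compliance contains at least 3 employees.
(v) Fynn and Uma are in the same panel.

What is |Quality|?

1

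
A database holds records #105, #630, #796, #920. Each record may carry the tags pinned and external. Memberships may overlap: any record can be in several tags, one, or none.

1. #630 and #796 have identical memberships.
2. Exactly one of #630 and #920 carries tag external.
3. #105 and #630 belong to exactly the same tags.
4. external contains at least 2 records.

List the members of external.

external = {#105, #630, #796}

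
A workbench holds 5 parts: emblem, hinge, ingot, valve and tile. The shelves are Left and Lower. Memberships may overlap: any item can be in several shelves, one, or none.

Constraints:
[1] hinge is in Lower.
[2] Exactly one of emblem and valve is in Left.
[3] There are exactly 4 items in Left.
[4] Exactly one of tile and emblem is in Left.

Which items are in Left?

Left = {hinge, ingot, tile, valve}

From (1): hinge ∈ Lower.
Suppose emblem ∈ Left: no assignment then satisfies all the clues, so emblem ∉ Left.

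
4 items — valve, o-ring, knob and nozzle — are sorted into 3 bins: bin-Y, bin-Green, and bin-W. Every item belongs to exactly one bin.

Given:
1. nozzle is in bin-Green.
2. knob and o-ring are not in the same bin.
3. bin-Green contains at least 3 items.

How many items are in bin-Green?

3

From (1): nozzle ∈ bin-Green.
Suppose valve ∈ bin-Y: no assignment then satisfies all the clues, so valve ∉ bin-Y.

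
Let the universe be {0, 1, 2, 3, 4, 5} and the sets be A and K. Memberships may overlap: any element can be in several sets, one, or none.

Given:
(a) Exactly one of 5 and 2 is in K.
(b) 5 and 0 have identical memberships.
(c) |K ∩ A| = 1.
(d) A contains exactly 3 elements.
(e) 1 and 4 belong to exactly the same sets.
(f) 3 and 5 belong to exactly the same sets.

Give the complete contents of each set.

A = {1, 2, 4}; K = {2}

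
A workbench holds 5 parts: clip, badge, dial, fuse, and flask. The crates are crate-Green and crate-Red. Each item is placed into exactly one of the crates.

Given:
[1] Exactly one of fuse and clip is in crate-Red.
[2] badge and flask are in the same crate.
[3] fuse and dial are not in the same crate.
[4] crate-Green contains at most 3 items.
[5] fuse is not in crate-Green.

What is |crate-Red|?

3

From (5): fuse ∉ crate-Green.
Only one crate left: fuse ∈ crate-Red.
(1) (exactly one): clip ∉ crate-Red.
(3): dial ∉ crate-Red.
Only one crate left: clip ∈ crate-Green.
Only one crate left: dial ∈ crate-Green.
Suppose badge ∈ crate-Green: no assignment then satisfies all the clues, so badge ∉ crate-Green.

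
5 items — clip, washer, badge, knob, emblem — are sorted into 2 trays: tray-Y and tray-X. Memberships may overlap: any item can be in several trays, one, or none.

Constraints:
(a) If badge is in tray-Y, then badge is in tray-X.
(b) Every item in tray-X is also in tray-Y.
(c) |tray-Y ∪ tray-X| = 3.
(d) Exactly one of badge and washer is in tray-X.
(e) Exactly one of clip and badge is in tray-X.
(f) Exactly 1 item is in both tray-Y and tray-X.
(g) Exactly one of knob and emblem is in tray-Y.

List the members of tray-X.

tray-X = {badge}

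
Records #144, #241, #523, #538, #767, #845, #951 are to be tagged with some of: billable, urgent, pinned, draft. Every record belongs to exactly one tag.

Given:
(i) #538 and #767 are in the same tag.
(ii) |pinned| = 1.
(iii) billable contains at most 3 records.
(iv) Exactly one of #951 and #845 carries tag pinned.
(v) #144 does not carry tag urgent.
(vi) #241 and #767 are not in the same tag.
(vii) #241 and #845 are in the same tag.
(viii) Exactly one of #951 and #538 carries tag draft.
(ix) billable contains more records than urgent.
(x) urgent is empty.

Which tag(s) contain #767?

#767: draft

From (v): #144 ∉ urgent.
(x): urgent already has 0, so the rest are out.
Suppose #767 ∈ billable: no assignment then satisfies all the clues, so #767 ∉ billable.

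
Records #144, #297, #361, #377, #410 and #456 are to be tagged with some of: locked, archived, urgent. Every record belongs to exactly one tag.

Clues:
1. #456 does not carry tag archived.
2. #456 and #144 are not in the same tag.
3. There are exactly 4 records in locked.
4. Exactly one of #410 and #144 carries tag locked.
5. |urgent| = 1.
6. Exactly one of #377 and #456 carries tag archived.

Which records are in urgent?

urgent = {#144}

From (1): #456 ∉ archived.
(6) (exactly one): #377 ∈ archived.
Suppose #144 ∉ urgent: no assignment then satisfies all the clues, so #144 ∈ urgent.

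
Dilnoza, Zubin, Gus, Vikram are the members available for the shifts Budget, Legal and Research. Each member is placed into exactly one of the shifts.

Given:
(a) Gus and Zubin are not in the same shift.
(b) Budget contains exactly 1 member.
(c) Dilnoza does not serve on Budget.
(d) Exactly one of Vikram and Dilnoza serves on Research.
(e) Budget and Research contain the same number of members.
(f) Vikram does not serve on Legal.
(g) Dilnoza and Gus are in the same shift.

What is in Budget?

Budget = {Zubin}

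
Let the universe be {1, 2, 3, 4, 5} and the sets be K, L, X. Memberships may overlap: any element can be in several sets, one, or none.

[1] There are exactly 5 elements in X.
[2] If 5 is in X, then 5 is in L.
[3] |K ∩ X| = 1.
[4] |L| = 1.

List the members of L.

L = {5}

(1): only 5 candidates remain for X, so all are in.
(2): 5 ∈ L.
(4): L already has 1, so the rest are out.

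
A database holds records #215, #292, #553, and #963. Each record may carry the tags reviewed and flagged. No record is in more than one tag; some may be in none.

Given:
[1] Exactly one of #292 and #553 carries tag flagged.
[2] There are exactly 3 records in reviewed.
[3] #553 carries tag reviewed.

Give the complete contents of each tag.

reviewed = {#215, #553, #963}; flagged = {#292}

From (3): #553 ∈ reviewed.
(1) (exactly one): #292 ∈ flagged.
(2): only 3 candidates remain for reviewed, so all are in.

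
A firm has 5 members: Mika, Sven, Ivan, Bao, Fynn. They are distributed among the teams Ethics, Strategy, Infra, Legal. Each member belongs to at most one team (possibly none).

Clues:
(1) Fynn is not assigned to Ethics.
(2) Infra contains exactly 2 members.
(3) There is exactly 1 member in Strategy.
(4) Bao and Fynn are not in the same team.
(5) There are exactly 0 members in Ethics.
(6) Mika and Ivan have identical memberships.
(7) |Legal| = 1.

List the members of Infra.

Infra = {Ivan, Mika}

From (1): Fynn ∉ Ethics.
(5): Ethics already has 0, so the rest are out.
Suppose Mika ∉ Infra: no assignment then satisfies all the clues, so Mika ∈ Infra.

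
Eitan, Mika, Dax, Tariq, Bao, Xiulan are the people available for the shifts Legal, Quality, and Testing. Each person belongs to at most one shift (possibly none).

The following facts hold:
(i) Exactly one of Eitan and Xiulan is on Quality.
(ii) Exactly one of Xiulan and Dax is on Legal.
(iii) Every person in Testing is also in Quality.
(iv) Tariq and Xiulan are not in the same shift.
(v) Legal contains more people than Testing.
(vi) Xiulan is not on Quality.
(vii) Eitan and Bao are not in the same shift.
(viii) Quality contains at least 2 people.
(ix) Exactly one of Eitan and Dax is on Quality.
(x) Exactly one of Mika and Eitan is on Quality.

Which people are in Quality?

From (vi): Xiulan ∉ Quality.
(i) (exactly one): Eitan ∈ Quality.
(iii) contrapositive: Xiulan ∉ Testing.
(vii): Bao ∉ Quality.
(ix) (exactly one): Dax ∉ Quality.
(x) (exactly one): Mika ∉ Quality.
(iii) contrapositive: Mika ∉ Testing.
(iii) contrapositive: Dax ∉ Testing.
(iii) contrapositive: Bao ∉ Testing.
(viii): only 2 candidates remain for Quality, so all are in.

Quality = {Eitan, Tariq}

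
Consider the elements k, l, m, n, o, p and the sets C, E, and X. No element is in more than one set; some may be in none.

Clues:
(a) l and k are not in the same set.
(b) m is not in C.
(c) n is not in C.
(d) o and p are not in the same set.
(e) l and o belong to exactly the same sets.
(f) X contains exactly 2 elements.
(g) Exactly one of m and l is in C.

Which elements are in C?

From (b): m ∉ C.
From (c): n ∉ C.
(g) (exactly one): l ∈ C.
(a): k ∉ C.
(e): o matches l: o ∈ C.
(d): p ∉ C.

C = {l, o}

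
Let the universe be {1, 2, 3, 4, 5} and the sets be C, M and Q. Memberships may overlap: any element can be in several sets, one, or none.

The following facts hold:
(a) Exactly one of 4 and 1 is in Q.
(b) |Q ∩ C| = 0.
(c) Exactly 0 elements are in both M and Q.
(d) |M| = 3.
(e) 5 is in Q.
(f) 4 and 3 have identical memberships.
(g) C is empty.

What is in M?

M = {2, 3, 4}

From (e): 5 ∈ Q.
(g): C already has 0, so the rest are out.
Suppose 1 ∈ M: no assignment then satisfies all the clues, so 1 ∉ M.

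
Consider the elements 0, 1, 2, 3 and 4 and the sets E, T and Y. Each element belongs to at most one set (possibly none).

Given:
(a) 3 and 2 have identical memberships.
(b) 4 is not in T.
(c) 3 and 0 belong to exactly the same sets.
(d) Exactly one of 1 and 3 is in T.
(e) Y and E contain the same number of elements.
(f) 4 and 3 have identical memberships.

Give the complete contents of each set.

E = {}; T = {1}; Y = {}

From (b): 4 ∉ T.
(f): 3 matches 4: 3 ∉ T.
(a): 2 matches 3: 2 ∉ T.
(c): 0 matches 3: 0 ∉ T.
(d) (exactly one): 1 ∈ T.
Suppose 0 ∈ E: no assignment then satisfies all the clues, so 0 ∉ E.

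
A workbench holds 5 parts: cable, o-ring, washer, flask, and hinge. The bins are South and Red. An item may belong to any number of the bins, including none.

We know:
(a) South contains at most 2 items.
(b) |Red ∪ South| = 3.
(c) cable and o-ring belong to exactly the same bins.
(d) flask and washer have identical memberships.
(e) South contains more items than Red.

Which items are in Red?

Red = {hinge}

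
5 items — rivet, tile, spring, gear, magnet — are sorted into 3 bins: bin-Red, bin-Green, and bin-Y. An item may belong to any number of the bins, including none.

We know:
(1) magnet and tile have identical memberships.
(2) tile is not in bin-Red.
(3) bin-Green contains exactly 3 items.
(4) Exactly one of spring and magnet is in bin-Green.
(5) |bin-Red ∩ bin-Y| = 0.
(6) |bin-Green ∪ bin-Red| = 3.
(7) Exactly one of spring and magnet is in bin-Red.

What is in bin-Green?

bin-Green = {gear, rivet, spring}

From (2): tile ∉ bin-Red.
(1): magnet matches tile: magnet ∉ bin-Red.
(7) (exactly one): spring ∈ bin-Red.
Suppose rivet ∉ bin-Green: no assignment then satisfies all the clues, so rivet ∈ bin-Green.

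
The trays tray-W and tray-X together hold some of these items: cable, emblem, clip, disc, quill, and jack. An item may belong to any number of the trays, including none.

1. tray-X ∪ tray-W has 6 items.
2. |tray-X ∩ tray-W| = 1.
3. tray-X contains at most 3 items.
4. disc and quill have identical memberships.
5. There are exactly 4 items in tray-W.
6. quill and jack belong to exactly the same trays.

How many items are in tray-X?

3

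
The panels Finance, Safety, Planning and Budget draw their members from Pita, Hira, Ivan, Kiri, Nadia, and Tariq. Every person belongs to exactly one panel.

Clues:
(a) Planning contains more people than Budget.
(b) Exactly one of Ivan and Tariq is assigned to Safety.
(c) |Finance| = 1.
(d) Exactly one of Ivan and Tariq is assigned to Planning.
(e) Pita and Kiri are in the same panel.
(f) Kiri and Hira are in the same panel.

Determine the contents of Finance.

Finance = {Nadia}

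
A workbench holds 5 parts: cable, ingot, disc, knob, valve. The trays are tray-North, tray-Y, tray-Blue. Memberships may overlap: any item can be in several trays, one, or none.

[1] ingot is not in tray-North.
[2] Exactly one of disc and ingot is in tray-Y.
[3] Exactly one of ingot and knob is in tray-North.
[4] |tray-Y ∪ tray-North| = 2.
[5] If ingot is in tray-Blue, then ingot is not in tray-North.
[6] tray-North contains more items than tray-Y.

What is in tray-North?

tray-North = {disc, knob}

From (1): ingot ∉ tray-North.
(3) (exactly one): knob ∈ tray-North.
Suppose cable ∈ tray-North: no assignment then satisfies all the clues, so cable ∉ tray-North.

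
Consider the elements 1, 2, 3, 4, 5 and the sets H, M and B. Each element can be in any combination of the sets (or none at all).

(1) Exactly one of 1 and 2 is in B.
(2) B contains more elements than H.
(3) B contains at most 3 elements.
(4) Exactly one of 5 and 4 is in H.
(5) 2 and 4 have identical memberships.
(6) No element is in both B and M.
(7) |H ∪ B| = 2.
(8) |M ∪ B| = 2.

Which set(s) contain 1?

1: B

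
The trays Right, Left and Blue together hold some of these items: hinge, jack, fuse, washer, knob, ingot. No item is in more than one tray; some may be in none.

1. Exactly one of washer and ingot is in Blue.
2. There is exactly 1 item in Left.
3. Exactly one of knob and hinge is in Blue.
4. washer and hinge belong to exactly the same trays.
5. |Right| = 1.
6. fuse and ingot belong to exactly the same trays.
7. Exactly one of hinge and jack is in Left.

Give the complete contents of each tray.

Right = {knob}; Left = {jack}; Blue = {hinge, washer}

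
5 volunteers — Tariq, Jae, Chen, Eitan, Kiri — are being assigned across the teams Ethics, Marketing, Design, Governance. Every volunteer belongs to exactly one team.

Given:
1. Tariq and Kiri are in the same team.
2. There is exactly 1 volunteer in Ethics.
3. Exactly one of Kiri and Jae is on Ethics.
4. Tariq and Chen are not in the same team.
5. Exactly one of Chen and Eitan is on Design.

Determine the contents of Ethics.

Ethics = {Jae}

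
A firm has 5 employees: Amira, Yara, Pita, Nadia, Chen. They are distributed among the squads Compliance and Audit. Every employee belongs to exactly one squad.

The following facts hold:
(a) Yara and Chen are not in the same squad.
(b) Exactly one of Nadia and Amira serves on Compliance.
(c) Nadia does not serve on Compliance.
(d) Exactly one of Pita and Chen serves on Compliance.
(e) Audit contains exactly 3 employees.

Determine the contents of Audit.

Audit = {Nadia, Pita, Yara}

From (c): Nadia ∉ Compliance.
(b) (exactly one): Amira ∈ Compliance.
Only one squad left: Nadia ∈ Audit.
Suppose Yara ∉ Audit: no assignment then satisfies all the clues, so Yara ∈ Audit.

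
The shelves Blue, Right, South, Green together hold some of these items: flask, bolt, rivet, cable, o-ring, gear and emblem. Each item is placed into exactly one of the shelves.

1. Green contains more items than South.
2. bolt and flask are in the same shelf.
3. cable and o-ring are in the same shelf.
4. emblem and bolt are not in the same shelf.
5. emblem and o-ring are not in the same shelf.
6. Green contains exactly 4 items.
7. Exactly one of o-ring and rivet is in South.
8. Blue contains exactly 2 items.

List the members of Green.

Green = {bolt, cable, flask, o-ring}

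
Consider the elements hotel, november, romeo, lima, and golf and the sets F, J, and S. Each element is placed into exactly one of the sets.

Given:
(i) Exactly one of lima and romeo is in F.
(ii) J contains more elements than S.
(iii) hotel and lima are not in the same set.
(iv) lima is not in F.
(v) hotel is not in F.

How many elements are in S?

1

From (iv): lima ∉ F.
From (v): hotel ∉ F.
(i) (exactly one): romeo ∈ F.
Suppose november ∈ S: no assignment then satisfies all the clues, so november ∉ S.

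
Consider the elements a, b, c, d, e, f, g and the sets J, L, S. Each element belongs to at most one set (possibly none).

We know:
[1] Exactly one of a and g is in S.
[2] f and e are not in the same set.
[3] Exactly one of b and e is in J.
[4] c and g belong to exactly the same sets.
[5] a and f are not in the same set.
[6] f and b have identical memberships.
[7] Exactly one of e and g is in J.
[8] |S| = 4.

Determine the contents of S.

S = {b, c, f, g}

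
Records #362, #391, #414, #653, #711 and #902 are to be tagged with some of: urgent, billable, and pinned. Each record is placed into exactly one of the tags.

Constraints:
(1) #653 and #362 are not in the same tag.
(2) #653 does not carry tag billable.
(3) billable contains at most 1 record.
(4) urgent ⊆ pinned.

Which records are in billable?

From (2): #653 ∉ billable.
Suppose #362 ∉ billable: no assignment then satisfies all the clues, so #362 ∈ billable.

billable = {#362}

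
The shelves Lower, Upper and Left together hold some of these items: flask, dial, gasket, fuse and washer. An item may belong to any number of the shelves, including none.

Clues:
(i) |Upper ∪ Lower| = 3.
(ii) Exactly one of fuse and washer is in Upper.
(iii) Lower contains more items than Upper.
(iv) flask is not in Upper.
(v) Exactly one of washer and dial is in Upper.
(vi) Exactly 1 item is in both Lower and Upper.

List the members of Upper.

Upper = {washer}

From (iv): flask ∉ Upper.
Suppose dial ∈ Upper: no assignment then satisfies all the clues, so dial ∉ Upper.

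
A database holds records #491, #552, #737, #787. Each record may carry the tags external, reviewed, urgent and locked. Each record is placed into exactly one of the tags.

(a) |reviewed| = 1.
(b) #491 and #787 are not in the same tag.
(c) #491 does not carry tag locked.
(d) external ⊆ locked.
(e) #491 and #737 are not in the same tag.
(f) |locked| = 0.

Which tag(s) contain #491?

#491: reviewed

From (c): #491 ∉ locked.
(d) contrapositive: #491 ∉ external.
(f): locked already has 0, so the rest are out.
(d) contrapositive: #552 ∉ external.
(d) contrapositive: #737 ∉ external.
(d) contrapositive: #787 ∉ external.
Suppose #491 ∉ reviewed: no assignment then satisfies all the clues, so #491 ∈ reviewed.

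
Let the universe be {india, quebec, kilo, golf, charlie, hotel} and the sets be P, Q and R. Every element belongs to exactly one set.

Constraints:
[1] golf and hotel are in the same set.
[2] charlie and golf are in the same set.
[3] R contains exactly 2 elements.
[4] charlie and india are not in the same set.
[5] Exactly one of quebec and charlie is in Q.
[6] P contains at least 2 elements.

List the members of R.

R = {india, kilo}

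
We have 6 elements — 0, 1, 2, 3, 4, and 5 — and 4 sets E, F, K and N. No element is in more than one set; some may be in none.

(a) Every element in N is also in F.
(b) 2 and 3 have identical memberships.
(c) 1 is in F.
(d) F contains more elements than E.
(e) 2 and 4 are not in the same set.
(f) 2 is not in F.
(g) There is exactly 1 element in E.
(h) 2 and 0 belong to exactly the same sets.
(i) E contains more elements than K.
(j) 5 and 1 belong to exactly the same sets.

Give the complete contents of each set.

E = {4}; F = {1, 5}; K = {}; N = {}

From (c): 1 ∈ F.
From (f): 2 ∉ F.
(a) contrapositive: 2 ∉ N.
(b): 3 matches 2: 3 ∉ F.
(b): 3 matches 2: 3 ∉ N.
(h): 0 matches 2: 0 ∉ F.
(h): 0 matches 2: 0 ∉ N.
(j): 5 matches 1: 5 ∉ E.
(j): 5 matches 1: 5 ∈ F.
Suppose 0 ∈ E: no assignment then satisfies all the clues, so 0 ∉ E.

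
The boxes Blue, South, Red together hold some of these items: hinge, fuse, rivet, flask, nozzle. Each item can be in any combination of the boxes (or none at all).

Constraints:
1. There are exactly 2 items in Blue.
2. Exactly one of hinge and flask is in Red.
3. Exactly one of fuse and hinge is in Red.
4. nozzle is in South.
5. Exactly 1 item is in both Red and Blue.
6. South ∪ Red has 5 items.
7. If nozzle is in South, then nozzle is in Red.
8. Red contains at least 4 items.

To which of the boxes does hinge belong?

From (4): nozzle ∈ South.
(7): nozzle ∈ Red.
Suppose hinge ∉ Blue: no assignment then satisfies all the clues, so hinge ∈ Blue.

hinge: Blue, South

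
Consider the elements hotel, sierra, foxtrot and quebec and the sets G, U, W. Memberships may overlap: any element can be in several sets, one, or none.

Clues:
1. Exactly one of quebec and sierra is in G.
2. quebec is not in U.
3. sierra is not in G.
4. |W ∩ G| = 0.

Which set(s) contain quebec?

From (2): quebec ∉ U.
From (3): sierra ∉ G.
(1) (exactly one): quebec ∈ G.
Suppose quebec ∈ W: no assignment then satisfies all the clues, so quebec ∉ W.

quebec: G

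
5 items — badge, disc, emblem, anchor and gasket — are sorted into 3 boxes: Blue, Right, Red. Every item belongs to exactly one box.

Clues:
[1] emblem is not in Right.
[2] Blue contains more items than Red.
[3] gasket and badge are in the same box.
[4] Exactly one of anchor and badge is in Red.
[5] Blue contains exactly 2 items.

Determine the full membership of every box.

Blue = {disc, emblem}; Right = {badge, gasket}; Red = {anchor}

From (1): emblem ∉ Right.
Suppose badge ∈ Blue: no assignment then satisfies all the clues, so badge ∉ Blue.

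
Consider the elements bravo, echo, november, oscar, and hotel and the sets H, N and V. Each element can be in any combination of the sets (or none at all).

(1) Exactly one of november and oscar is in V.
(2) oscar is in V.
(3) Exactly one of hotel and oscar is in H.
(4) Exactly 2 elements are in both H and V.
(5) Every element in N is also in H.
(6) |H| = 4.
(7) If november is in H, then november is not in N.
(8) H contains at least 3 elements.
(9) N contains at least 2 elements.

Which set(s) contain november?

november: H

From (2): oscar ∈ V.
(1) (exactly one): november ∉ V.
Suppose november ∉ H: no assignment then satisfies all the clues, so november ∈ H.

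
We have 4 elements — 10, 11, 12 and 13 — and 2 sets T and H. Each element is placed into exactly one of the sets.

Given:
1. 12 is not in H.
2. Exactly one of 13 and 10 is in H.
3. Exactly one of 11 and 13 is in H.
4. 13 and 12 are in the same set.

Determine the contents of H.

From (1): 12 ∉ H.
(4): 13 matches 12: 13 ∉ H.
Only one set left: 12 ∈ T.
Only one set left: 13 ∈ T.
(2) (exactly one): 10 ∈ H.
(3) (exactly one): 11 ∈ H.

H = {10, 11}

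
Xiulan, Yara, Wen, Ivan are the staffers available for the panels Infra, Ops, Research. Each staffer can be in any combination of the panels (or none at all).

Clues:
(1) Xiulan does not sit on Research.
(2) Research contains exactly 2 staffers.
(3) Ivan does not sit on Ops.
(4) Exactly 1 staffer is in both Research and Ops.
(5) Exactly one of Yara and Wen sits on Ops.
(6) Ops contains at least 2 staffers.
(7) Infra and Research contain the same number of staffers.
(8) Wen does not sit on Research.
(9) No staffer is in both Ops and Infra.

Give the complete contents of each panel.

Infra = {Ivan, Wen}; Ops = {Xiulan, Yara}; Research = {Ivan, Yara}

From (1): Xiulan ∉ Research.
From (3): Ivan ∉ Ops.
From (8): Wen ∉ Research.
(2): only 2 candidates remain for Research, so all are in.
Suppose Xiulan ∈ Infra: no assignment then satisfies all the clues, so Xiulan ∉ Infra.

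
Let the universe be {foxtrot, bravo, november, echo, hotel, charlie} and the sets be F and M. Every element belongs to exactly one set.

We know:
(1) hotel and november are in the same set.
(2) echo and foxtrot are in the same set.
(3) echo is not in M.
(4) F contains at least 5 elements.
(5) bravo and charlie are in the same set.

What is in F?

F = {bravo, charlie, echo, foxtrot, hotel, november}

From (3): echo ∉ M.
(2): foxtrot matches echo: foxtrot ∉ M.
Only one set left: foxtrot ∈ F.
Only one set left: echo ∈ F.
Suppose bravo ∉ F: no assignment then satisfies all the clues, so bravo ∈ F.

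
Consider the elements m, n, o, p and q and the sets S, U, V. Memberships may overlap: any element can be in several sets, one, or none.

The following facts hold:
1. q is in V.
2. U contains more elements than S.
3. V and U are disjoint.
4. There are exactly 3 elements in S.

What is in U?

U = {m, n, o, p}

From (1): q ∈ V.
(3) (disjoint): q ∉ U.
Suppose m ∉ U: no assignment then satisfies all the clues, so m ∈ U.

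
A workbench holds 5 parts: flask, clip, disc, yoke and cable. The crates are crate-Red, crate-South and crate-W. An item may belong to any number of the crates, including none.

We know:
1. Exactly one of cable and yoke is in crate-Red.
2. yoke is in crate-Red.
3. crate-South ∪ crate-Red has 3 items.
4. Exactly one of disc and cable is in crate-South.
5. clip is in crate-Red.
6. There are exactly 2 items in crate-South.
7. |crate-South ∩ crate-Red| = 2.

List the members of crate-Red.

crate-Red = {clip, disc, yoke}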